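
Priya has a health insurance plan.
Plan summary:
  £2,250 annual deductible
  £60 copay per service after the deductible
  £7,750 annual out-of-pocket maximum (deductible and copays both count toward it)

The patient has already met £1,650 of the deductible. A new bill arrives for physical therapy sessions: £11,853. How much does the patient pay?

£660

£1,650 of the £2,250 deductible is already met, leaving £600.
The remaining £11,253 (= £11,853 − £600) moves to the copay.
Copay on this service: £60.
That puts the patient's cost at £600 + £60 = £660 before any cap.
Year-to-date out-of-pocket becomes £1,650 + £660 = £2,310, still under the £7,750 maximum, so no cap applies.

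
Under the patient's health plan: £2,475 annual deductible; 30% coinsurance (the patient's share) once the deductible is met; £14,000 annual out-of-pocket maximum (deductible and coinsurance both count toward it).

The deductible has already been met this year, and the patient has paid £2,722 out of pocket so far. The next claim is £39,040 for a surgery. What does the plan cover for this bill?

£27,762

The deductible is already satisfied, so the full bill goes to coinsurance.
Patient's 30% share of £39,040 is £11,712.
Year-to-date out-of-pocket would reach £2,722 + £11,712 = £14,434, above the £14,000 maximum, so the patient pays only £14,000 − £2,722 = £11,278.
Insurer pays the balance: £39,040 − £11,278 = £27,762.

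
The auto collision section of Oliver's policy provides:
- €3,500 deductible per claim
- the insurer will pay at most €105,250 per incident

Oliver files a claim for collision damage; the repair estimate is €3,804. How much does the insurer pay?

€304

Subtract the deductible: €3,804 − €3,500 = €304.
€304 is within the €105,250 limit, so the insurer pays €304.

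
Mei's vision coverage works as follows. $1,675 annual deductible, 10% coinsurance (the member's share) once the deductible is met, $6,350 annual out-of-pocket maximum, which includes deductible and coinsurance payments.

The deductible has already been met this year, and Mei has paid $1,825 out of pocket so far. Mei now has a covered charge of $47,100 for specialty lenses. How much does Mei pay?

With the deductible met, the entire $47,100 is subject to coinsurance.
10% of $47,100 = $4,710 falls to the member.
That would bring total out-of-pocket to $6,535, past the $6,350 cap. The member is capped at $6,350 − $1,825 = $4,525 on this claim.

$4,525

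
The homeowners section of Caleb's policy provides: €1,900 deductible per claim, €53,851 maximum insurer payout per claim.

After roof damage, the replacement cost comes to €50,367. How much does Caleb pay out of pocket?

Less the €1,900 deductible: €50,367 − €1,900 = €48,467.
€48,467 is within the €53,851 limit, so the insurer pays €48,467.
Out of pocket: €50,367 − €48,467 = €1,900.

€1,900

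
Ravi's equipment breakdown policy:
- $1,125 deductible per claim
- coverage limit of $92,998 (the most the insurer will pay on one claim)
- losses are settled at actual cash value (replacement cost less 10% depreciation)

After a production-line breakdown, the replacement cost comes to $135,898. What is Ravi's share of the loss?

Actual cash value after 10% depreciation: $135,898 × 90% = $122,308.20.
Less the $1,125 deductible: $122,308.20 − $1,125 = $121,183.20.
The $92,998 per-incident cap binds; insurer pays $92,998.
The business owner bears the rest of the original loss: $135,898 − $92,998 = $42,900.

$42,900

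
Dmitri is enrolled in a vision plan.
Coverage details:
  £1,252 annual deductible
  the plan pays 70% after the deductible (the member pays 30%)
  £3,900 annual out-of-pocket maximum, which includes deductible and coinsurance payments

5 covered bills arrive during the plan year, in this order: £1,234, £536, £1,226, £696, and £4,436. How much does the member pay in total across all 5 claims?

£3,314.80

Bill 1, £1,234: all of it applies to the deductible. Cost to member: £1,234. OOP to date £1,234.
Bill 2, £536: £18 finishes the deductible; £518 goes to coinsurance; 30% of £518 = £155.40. Member owes £173.40 (running OOP £1,407.40).
Bill 3, £1,226: deductible met; 30% of £1,226 = £367.80. Member owes £367.80 (running OOP £1,775.20).
Bill 4, £696: deductible met; 30% of £696 = £208.80. Member pays £208.80; OOP now £1,984.
Bill 5, £4,436: deductible already satisfied, so member's share is 30% × £4,436 = £1,330.80. Member pays £1,330.80; OOP now £3,314.80.
Summing the member's payments: £1,234 + £173.40 + £367.80 + £208.80 + £1,330.80 = £3,314.80.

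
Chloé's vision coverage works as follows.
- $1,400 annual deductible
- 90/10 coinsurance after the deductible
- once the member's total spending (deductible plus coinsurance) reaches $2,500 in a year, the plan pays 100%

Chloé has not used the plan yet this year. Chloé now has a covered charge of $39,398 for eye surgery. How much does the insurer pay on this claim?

$36,898

The full $1,400 deductible is still open; $1,400 of this bill applies to it.
That leaves $39,398 − $1,400 = $37,998 for coinsurance.
10% of $37,998 = $3,799.80 falls to the member.
So the member owes $1,400 + $3,799.80 = $5,199.80 before any cap.
Year-to-date out-of-pocket would reach $0 + $5,199.80 = $5,199.80, above the $2,500 maximum, so the member pays only $2,500 − $0 = $2,500.
Insurer pays the balance: $39,398 − $2,500 = $36,898.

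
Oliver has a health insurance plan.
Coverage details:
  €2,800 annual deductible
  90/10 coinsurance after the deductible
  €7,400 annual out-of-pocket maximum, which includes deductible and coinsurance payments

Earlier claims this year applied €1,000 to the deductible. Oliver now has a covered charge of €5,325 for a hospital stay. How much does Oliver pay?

€2,152.50

€1,000 of the €2,800 deductible is already met, leaving €1,800.
That leaves €5,325 − €1,800 = €3,525 for coinsurance.
Patient's 10% share of €3,525 is €352.50.
Patient responsibility before any cap: €1,800 + €352.50 = €2,152.50.
Cumulative spending €1,000 + €2,152.50 = €3,152.50 stays under the €7,400 maximum.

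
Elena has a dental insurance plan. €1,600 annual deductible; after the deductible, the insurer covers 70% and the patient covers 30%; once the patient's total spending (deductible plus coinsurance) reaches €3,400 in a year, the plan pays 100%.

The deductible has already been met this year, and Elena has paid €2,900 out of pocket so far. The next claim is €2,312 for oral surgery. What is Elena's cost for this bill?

€500

The deductible is already satisfied, so the full bill goes to coinsurance.
30% of €2,312 = €693.60 falls to the patient.
Adding €693.60 to the €2,900 already spent would give €3,593.60, which exceeds the €3,400 cap; the patient pays just €3,400 − €2,900 = €500.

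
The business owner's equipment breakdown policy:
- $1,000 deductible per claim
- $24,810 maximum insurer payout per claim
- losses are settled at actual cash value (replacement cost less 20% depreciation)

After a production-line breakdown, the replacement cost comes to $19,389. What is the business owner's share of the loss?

$4,877.80

Depreciate 20%: the covered value is $19,389 × 0.8 = $15,511.20.
Less the $1,000 deductible: $15,511.20 − $1,000 = $14,511.20.
$14,511.20 ≤ $24,810, so the limit doesn't bind; insurer pays $14,511.20.
Business owner's share is the uncovered remainder: $19,389 − $14,511.20 = $4,877.80.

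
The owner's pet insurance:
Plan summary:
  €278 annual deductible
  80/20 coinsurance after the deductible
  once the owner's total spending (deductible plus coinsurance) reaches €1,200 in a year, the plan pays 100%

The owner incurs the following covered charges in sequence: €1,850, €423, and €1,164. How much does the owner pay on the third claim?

€232.80

#1 (€1,850): deductible takes €278, €1,572 remains; coinsurance €1,572 × 20% = €314.40. Owner pays €592.40; OOP now €592.40.
#2 (€423): 20% coinsurance on €423 = €84.60. Owner owes €84.60 (running OOP €677).
#3 (€1,164): deductible met; 20% of €1,164 = €232.80. Owner owes €232.80 (running OOP €909.80).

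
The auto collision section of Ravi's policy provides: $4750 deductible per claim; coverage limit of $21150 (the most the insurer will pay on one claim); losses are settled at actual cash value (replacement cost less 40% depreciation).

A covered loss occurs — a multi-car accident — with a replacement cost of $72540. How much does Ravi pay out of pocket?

Depreciate 40%: the covered value is $72540 × 0.6 = $43524.
Subtract the deductible: $43524 − $4750 = $38774.
$38774 exceeds the $21150 limit, so the insurer pays the limit: $21150.
Out of pocket: $72540 − $21150 = $51390.

$51390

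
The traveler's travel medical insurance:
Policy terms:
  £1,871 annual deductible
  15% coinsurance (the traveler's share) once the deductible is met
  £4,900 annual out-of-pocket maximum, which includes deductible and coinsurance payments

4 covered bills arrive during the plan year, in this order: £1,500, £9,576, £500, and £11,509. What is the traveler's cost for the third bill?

£75

Claim 1 (£1,500): all of it applies to the deductible. Cost to traveler: £1,500. OOP to date £1,500.
Claim 2 (£9,576): £371 finishes the deductible; £9,205 goes to coinsurance; 15% of £9,205 = £1,380.75. Traveler pays £1,751.75; OOP now £3,251.75.
Claim 3 (£500): deductible met; 15% of £500 = £75. Cost to traveler: £75. OOP to date £3,326.75.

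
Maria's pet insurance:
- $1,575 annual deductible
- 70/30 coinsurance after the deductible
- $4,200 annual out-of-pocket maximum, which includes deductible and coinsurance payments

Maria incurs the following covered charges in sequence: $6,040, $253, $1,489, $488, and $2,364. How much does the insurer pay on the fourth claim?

$341.60

Claim 1 ($6,040): $1,575 finishes the deductible; $4,465 goes to coinsurance; 30% of $4,465 = $1,339.50. Owner owes $2,914.50 (running OOP $2,914.50). Plan pays $6,040 − $2,914.50 = $3,125.50.
Claim 2 ($253): deductible met; 30% of $253 = $75.90. Cost to owner: $75.90. OOP to date $2,990.40. Plan pays $253 − $75.90 = $177.10.
Claim 3 ($1,489): 30% coinsurance on $1,489 = $446.70. Owner pays $446.70; OOP now $3,437.10. Plan pays $1,489 − $446.70 = $1,042.30.
Claim 4 ($488): deductible met; 30% of $488 = $146.40. Cost to owner: $146.40. OOP to date $3,583.50. Plan pays $488 − $146.40 = $341.60.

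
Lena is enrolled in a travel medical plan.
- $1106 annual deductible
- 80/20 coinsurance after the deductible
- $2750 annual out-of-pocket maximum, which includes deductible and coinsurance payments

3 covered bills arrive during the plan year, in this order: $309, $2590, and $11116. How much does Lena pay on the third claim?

#1 ($309): entire amount goes to the deductible. Traveler owes $309 (running OOP $309).
#2 ($2590): $797 finishes the deductible; $1793 goes to coinsurance; 20% of $1793 = $358.60. Traveler pays $1155.60; OOP now $1464.60.
#3 ($11116): deductible met; 20% of $11116 = $2223.20. OOP would hit $3687.80 > $2750, so the cap limits the traveler to $2750 − $1464.60 = $1285.40.

$1285.40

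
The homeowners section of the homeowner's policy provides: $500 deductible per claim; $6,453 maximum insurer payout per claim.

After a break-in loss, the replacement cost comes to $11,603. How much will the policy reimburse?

After the deductible, $11,603 − $500 = $11,103 remains.
Since $11,103 > $6,453, the payout is capped at $6,453.

$6,453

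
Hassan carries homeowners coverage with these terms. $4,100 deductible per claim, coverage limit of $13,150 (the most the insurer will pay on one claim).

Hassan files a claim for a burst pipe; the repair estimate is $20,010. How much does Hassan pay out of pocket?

Subtract the deductible: $20,010 − $4,100 = $15,910.
$15,910 exceeds the $13,150 limit, so the insurer pays the limit: $13,150.
The homeowner bears the rest of the original loss: $20,010 − $13,150 = $6,860.

$6,860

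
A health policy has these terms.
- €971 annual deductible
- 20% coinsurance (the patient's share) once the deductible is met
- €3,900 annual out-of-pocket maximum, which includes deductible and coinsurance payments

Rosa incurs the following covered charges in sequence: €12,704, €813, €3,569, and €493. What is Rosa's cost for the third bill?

€419.80

Claim 1 — €12,704: €971 finishes the deductible; €11,733 goes to coinsurance; patient's 20% is €2,346.60. Patient pays €3,317.60; OOP now €3,317.60.
Claim 2 — €813: deductible already satisfied, so patient's share is 20% × €813 = €162.60. Patient pays €162.60; OOP now €3,480.20.
Claim 3 — €3,569: deductible already satisfied, so patient's share is 20% × €3,569 = €713.80. That would push OOP to €4,194, over the €3,900 cap, so patient pays €3,900 − €3,480.20 = €419.80.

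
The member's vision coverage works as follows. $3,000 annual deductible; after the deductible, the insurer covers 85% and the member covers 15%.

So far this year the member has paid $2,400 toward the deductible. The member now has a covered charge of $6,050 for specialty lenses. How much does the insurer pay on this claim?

$4,632.50

Deductible still to meet: $3,000 − $2,400 = $600.
The remaining $5,450 (= $6,050 − $600) moves to coinsurance.
Member's 15% share of $5,450 is $817.50.
So the member owes $600 + $817.50 = $1,417.50.
The plan picks up $6,050 − $1,417.50 = $4,632.50.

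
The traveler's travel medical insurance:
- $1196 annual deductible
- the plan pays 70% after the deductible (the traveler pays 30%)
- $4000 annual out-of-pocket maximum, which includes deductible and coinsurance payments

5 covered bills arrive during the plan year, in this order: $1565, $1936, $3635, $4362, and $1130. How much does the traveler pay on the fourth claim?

#1 ($1565): $1196 to deductible, leaving $369; traveler's 30% is $110.70. Traveler pays $1306.70; OOP now $1306.70.
#2 ($1936): deductible already satisfied, so traveler's share is 30% × $1936 = $580.80. Traveler pays $580.80; OOP now $1887.50.
#3 ($3635): deductible met; 30% of $3635 = $1090.50. Cost to traveler: $1090.50. OOP to date $2978.
#4 ($4362): deductible already satisfied, so traveler's share is 30% × $4362 = $1308.60. Adding that to $2978 gives $4286.60, past the $4000 cap; traveler pays only $4000 − $2978 = $1022.

$1022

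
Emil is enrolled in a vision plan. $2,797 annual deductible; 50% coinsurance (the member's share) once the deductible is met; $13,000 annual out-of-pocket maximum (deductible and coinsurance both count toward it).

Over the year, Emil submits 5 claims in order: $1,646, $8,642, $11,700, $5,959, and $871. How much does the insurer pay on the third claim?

Bill 1, $1,646: entire amount goes to the deductible. Member owes $1,646 (running OOP $1,646). Plan pays $1,646 − $1,646 = $0.
Bill 2, $8,642: deductible takes $1,151, $7,491 remains; coinsurance $7,491 × 50% = $3,745.50. Member owes $4,896.50 (running OOP $6,542.50). Plan pays $8,642 − $4,896.50 = $3,745.50.
Bill 3, $11,700: deductible met; 50% of $11,700 = $5,850. Cost to member: $5,850. OOP to date $12,392.50. Insurer: $11,700 − $5,850 = $5,850.

$5,850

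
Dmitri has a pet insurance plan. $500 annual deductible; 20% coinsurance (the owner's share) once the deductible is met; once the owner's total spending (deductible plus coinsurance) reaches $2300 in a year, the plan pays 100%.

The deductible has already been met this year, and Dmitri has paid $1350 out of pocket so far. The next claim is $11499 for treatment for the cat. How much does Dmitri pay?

With the deductible met, the entire $11499 is subject to coinsurance.
Owner's 20% share of $11499 is $2299.80.
Year-to-date out-of-pocket would reach $1350 + $2299.80 = $3649.80, above the $2300 maximum, so the owner pays only $2300 − $1350 = $950.

$950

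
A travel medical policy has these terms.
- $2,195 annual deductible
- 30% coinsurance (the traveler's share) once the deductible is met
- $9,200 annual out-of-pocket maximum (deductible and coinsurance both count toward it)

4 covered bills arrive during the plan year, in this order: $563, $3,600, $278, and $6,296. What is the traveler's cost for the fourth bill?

$1,888.80

Claim 1 ($563): all of it applies to the deductible. Cost to traveler: $563. OOP to date $563.
Claim 2 ($3,600): deductible takes $1,632, $1,968 remains; traveler's 30% is $590.40. Traveler owes $2,222.40 (running OOP $2,785.40).
Claim 3 ($278): deductible already satisfied, so traveler's share is 30% × $278 = $83.40. Cost to traveler: $83.40. OOP to date $2,868.80.
Claim 4 ($6,296): deductible already satisfied, so traveler's share is 30% × $6,296 = $1,888.80. Cost to traveler: $1,888.80. OOP to date $4,757.60.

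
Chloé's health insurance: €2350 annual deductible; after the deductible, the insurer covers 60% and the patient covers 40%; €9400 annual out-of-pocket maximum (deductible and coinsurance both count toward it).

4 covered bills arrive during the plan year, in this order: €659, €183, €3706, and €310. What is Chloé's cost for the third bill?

€2387.20

#1 (€659): all of it applies to the deductible. Cost to patient: €659. OOP to date €659.
#2 (€183): fully absorbed by the deductible. Patient pays €183; OOP now €842.
#3 (€3706): €1508 to deductible, leaving €2198; patient's 40% is €879.20. Cost to patient: €2387.20. OOP to date €3229.20.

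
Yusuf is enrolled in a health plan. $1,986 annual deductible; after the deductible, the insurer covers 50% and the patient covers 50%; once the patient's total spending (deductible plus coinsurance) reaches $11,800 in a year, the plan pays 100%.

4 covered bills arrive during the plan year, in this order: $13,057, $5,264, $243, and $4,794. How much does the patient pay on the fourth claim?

#1 ($13,057): $1,986 to deductible, leaving $11,071; coinsurance $11,071 × 50% = $5,535.50. Patient owes $7,521.50 (running OOP $7,521.50).
#2 ($5,264): 50% coinsurance on $5,264 = $2,632. Patient pays $2,632; OOP now $10,153.50.
#3 ($243): deductible already satisfied, so patient's share is 50% × $243 = $121.50. Patient pays $121.50; OOP now $10,275.
#4 ($4,794): deductible met; 50% of $4,794 = $2,397. That would push OOP to $12,672, over the $11,800 cap, so patient pays $11,800 − $10,275 = $1,525.

$1,525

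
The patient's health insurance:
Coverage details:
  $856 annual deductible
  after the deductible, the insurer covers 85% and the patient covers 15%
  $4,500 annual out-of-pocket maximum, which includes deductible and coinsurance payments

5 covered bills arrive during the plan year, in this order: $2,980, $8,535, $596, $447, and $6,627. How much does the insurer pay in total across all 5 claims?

$15,579.65

Claim 1 — $2,980: $856 finishes the deductible; $2,124 goes to coinsurance; patient's 15% is $318.60. Patient pays $1,174.60; OOP now $1,174.60. Plan pays $2,980 − $1,174.60 = $1,805.40.
Claim 2 — $8,535: deductible met; 15% of $8,535 = $1,280.25. Patient pays $1,280.25; OOP now $2,454.85. Plan pays $8,535 − $1,280.25 = $7,254.75.
Claim 3 — $596: 15% coinsurance on $596 = $89.40. Patient pays $89.40; OOP now $2,544.25. Plan pays $596 − $89.40 = $506.60.
Claim 4 — $447: 15% coinsurance on $447 = $67.05. Patient pays $67.05; OOP now $2,611.30. Plan pays $447 − $67.05 = $379.95.
Claim 5 — $6,627: 15% coinsurance on $6,627 = $994.05. Patient owes $994.05 (running OOP $3,605.35). Plan pays $6,627 − $994.05 = $5,632.95.
Insurer total = bills − patient's total = $19,185 − $3,605.35 = $15,579.65.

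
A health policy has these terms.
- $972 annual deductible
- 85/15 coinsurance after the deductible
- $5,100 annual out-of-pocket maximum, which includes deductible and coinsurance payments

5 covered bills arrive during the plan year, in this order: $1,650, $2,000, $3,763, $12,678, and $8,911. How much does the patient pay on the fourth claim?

$1,901.70

Bill 1, $1,650: deductible takes $972, $678 remains; 15% of $678 = $101.70. Patient owes $1,073.70 (running OOP $1,073.70).
Bill 2, $2,000: 15% coinsurance on $2,000 = $300. Patient pays $300; OOP now $1,373.70.
Bill 3, $3,763: 15% coinsurance on $3,763 = $564.45. Cost to patient: $564.45. OOP to date $1,938.15.
Bill 4, $12,678: deductible met; 15% of $12,678 = $1,901.70. Patient owes $1,901.70 (running OOP $3,839.85).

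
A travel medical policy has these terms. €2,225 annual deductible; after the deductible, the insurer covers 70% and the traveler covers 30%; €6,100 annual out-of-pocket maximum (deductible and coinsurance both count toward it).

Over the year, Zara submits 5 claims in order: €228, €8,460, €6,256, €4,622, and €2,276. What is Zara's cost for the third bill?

#1 (€228): fully absorbed by the deductible. Cost to traveler: €228. OOP to date €228.
#2 (€8,460): €1,997 to deductible, leaving €6,463; coinsurance €6,463 × 30% = €1,938.90. Cost to traveler: €3,935.90. OOP to date €4,163.90.
#3 (€6,256): deductible already satisfied, so traveler's share is 30% × €6,256 = €1,876.80. Traveler pays €1,876.80; OOP now €6,040.70.

€1,876.80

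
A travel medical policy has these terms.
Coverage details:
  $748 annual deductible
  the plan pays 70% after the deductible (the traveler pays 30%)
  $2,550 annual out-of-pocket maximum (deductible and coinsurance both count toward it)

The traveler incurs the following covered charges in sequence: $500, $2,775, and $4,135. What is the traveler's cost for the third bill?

Claim 1 ($500): fully absorbed by the deductible. Traveler owes $500 (running OOP $500).
Claim 2 ($2,775): deductible takes $248, $2,527 remains; 30% of $2,527 = $758.10. Traveler pays $1,006.10; OOP now $1,506.10.
Claim 3 ($4,135): 30% coinsurance on $4,135 = $1,240.50. That would push OOP to $2,746.60, over the $2,550 cap, so traveler pays $2,550 − $1,506.10 = $1,043.90.

$1,043.90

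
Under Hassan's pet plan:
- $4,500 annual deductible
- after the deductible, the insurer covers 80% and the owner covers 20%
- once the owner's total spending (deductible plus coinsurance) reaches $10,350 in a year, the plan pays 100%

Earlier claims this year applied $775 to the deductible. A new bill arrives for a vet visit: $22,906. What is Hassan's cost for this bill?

Remaining deductible: $4,500 − $775 = $3,725.
After the $3,725 deductible portion, $22,906 − $3,725 = $19,181 is subject to coinsurance.
20% of $19,181 = $3,836.20 falls to the owner.
So the owner owes $3,725 + $3,836.20 = $7,561.20 before any cap.
Year-to-date out-of-pocket becomes $775 + $7,561.20 = $8,336.20, still under the $10,350 maximum, so no cap applies.

$7,561.20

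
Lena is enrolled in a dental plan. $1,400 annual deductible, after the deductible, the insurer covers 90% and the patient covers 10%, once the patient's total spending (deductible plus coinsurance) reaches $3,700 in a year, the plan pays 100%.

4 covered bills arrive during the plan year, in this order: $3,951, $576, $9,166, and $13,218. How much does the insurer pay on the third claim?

#1 ($3,951): $1,400 finishes the deductible; $2,551 goes to coinsurance; coinsurance $2,551 × 10% = $255.10. Patient pays $1,655.10; OOP now $1,655.10. Insurer: $3,951 − $1,655.10 = $2,295.90.
#2 ($576): deductible already satisfied, so patient's share is 10% × $576 = $57.60. Patient pays $57.60; OOP now $1,712.70. Plan pays $576 − $57.60 = $518.40.
#3 ($9,166): 10% coinsurance on $9,166 = $916.60. Patient owes $916.60 (running OOP $2,629.30). Insurer: $9,166 − $916.60 = $8,249.40.

$8,249.40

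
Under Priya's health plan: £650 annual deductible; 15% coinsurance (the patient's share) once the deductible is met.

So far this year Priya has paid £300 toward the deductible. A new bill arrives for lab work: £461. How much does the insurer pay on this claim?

Deductible still to meet: £650 − £300 = £350.
After the £350 deductible portion, £461 − £350 = £111 is subject to coinsurance.
Coinsurance: £111 × 15% = £16.65.
So the patient owes £350 + £16.65 = £366.65.
Insurer pays the balance: £461 − £366.65 = £94.35.

£94.35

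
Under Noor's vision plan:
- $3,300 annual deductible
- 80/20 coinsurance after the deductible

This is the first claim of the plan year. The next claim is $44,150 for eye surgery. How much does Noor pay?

Nothing has been paid toward the $3,300 deductible, so the first $3,300 of this charge is applied there.
After the $3,300 deductible portion, $44,150 − $3,300 = $40,850 is subject to coinsurance.
Coinsurance: $40,850 × 20% = $8,170.
So the member owes $3,300 + $8,170 = $11,470.

$11,470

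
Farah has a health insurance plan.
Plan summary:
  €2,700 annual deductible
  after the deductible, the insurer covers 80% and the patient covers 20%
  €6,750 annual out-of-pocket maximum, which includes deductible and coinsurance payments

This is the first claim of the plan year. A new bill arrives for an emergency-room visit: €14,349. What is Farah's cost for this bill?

€5,029.80

Deductible not yet touched, so the first €2,700 of the bill goes to the deductible.
After the €2,700 deductible portion, €14,349 − €2,700 = €11,649 is subject to coinsurance.
Patient's 20% share of €11,649 is €2,329.80.
That puts the patient's cost at €2,700 + €2,329.80 = €5,029.80 before any cap.
Total out-of-pocket so far would be €0 + €5,029.80 = €5,029.80, below the €6,750 cap — no reduction.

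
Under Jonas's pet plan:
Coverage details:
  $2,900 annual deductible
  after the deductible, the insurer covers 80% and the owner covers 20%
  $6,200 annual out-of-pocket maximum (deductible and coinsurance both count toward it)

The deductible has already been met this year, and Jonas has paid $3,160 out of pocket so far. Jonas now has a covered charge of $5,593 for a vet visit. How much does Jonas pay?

$1,118.60

The deductible is already satisfied, so the full bill goes to coinsurance.
20% of $5,593 = $1,118.60 falls to the owner.
Cumulative spending $3,160 + $1,118.60 = $4,278.60 stays under the $6,200 maximum.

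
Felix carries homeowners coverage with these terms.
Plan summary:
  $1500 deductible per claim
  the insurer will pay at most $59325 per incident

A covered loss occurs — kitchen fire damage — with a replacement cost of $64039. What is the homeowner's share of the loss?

Less the $1500 deductible: $64039 − $1500 = $62539.
The $59325 per-incident cap binds; insurer pays $59325.
The homeowner bears the rest of the original loss: $64039 − $59325 = $4714.

$4714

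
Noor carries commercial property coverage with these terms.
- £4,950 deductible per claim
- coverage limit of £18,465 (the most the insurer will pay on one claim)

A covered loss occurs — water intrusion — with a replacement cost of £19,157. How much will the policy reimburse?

£14,207

Less the £4,950 deductible: £19,157 − £4,950 = £14,207.
£14,207 ≤ £18,465, so the limit doesn't bind; insurer pays £14,207.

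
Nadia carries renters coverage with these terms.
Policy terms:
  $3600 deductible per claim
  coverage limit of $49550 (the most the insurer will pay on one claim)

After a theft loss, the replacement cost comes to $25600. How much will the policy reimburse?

$22000

Subtract the deductible: $25600 − $3600 = $22000.
That's under the $49550 cap, so the insurer reimburses the full $22000.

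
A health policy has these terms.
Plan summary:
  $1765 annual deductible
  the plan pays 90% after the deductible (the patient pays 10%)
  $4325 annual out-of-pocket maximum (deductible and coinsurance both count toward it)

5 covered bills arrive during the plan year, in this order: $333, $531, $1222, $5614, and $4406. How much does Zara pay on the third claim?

$933.10

#1 ($333): all of it applies to the deductible. Cost to patient: $333. OOP to date $333.
#2 ($531): fully absorbed by the deductible. Patient pays $531; OOP now $864.
#3 ($1222): deductible takes $901, $321 remains; 10% of $321 = $32.10. Cost to patient: $933.10. OOP to date $1797.10.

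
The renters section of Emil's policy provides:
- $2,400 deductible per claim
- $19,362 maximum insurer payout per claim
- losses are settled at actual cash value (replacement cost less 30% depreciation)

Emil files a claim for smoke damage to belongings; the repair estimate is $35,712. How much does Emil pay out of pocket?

$16,350

At 30% depreciation, ACV = $35,712 − $10,713.60 = $24,998.40.
Less the $2,400 deductible: $24,998.40 − $2,400 = $22,598.40.
Since $22,598.40 > $19,362, the payout is capped at $19,362.
The tenant bears the rest of the original loss: $35,712 − $19,362 = $16,350.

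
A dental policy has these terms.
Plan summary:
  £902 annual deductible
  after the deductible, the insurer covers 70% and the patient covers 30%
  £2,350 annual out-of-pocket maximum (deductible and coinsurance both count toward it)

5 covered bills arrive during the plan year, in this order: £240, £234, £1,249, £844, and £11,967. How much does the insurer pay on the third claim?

#1 (£240): entire amount goes to the deductible. Patient owes £240 (running OOP £240). Plan pays £240 − £240 = £0.
#2 (£234): fully absorbed by the deductible. Patient pays £234; OOP now £474. Insurer: £234 − £234 = £0.
#3 (£1,249): deductible takes £428, £821 remains; patient's 30% is £246.30. Patient pays £674.30; OOP now £1,148.30. Plan pays £1,249 − £674.30 = £574.70.

£574.70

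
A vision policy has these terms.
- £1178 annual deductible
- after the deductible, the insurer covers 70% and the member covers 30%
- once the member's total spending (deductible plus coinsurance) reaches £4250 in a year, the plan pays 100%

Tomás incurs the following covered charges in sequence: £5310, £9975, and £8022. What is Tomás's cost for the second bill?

Claim 1 (£5310): deductible takes £1178, £4132 remains; member's 30% is £1239.60. Cost to member: £2417.60. OOP to date £2417.60.
Claim 2 (£9975): deductible met; 30% of £9975 = £2992.50. That would push OOP to £5410.10, over the £4250 cap, so member pays £4250 − £2417.60 = £1832.40.

£1832.40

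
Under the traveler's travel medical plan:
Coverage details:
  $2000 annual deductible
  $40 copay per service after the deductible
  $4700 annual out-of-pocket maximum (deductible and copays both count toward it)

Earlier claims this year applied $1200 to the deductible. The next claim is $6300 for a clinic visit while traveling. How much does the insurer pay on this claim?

$5460

Deductible still to meet: $2000 − $1200 = $800.
The remaining $5500 (= $6300 − $800) moves to the copay.
Copay on this service: $40.
Traveler responsibility before any cap: $800 + $40 = $840.
Cumulative spending $1200 + $840 = $2040 stays under the $4700 maximum.
Insurer pays the balance: $6300 − $840 = $5460.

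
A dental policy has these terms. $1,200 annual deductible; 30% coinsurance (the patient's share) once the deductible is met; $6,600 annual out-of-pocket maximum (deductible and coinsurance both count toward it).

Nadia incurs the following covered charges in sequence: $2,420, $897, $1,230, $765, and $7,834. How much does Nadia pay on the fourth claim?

Claim 1 — $2,420: $1,200 finishes the deductible; $1,220 goes to coinsurance; 30% of $1,220 = $366. Cost to patient: $1,566. OOP to date $1,566.
Claim 2 — $897: deductible met; 30% of $897 = $269.10. Patient pays $269.10; OOP now $1,835.10.
Claim 3 — $1,230: 30% coinsurance on $1,230 = $369. Patient pays $369; OOP now $2,204.10.
Claim 4 — $765: deductible already satisfied, so patient's share is 30% × $765 = $229.50. Patient pays $229.50; OOP now $2,433.60.

$229.50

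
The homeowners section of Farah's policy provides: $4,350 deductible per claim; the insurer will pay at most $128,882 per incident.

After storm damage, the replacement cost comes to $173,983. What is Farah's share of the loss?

$45,101

Subtract the deductible: $173,983 − $4,350 = $169,633.
$169,633 exceeds the $128,882 limit, so the insurer pays the limit: $128,882.
Homeowner's share is the uncovered remainder: $173,983 − $128,882 = $45,101.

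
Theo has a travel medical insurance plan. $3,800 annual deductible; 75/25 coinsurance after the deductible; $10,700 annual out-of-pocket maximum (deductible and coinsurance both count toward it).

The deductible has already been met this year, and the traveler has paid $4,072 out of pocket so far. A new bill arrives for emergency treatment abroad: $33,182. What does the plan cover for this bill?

With the deductible met, the entire $33,182 is subject to coinsurance.
25% of $33,182 = $8,295.50 falls to the traveler.
That would bring total out-of-pocket to $12,367.50, past the $10,700 cap. The traveler is capped at $10,700 − $4,072 = $6,628 on this claim.
Insurer pays the balance: $33,182 − $6,628 = $26,554.

$26,554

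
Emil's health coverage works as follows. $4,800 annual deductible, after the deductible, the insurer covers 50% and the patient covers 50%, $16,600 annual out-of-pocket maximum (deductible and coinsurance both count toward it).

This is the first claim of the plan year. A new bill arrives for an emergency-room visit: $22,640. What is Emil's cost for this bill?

$13,720

Deductible not yet touched, so the first $4,800 of the bill goes to the deductible.
The remaining $17,840 (= $22,640 − $4,800) moves to coinsurance.
50% of $17,840 = $8,920 falls to the patient.
Patient responsibility before any cap: $4,800 + $8,920 = $13,720.
Year-to-date out-of-pocket becomes $0 + $13,720 = $13,720, still under the $16,600 maximum, so no cap applies.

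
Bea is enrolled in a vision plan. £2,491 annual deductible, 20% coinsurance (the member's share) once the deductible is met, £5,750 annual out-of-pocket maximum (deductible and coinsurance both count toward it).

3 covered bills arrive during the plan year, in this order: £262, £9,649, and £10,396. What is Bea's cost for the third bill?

#1 (£262): fully absorbed by the deductible. Cost to member: £262. OOP to date £262.
#2 (£9,649): deductible takes £2,229, £7,420 remains; 20% of £7,420 = £1,484. Member owes £3,713 (running OOP £3,975).
#3 (£10,396): deductible already satisfied, so member's share is 20% × £10,396 = £2,079.20. OOP would hit £6,054.20 > £5,750, so the cap limits the member to £5,750 − £3,975 = £1,775.

£1,775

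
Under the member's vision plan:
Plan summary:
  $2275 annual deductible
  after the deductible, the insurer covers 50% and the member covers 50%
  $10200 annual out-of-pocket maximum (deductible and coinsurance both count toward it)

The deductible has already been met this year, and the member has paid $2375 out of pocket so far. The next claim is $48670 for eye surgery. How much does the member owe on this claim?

With the deductible met, the entire $48670 is subject to coinsurance.
Coinsurance: $48670 × 50% = $24335.
Year-to-date out-of-pocket would reach $2375 + $24335 = $26710, above the $10200 maximum, so the member pays only $10200 − $2375 = $7825.

$7825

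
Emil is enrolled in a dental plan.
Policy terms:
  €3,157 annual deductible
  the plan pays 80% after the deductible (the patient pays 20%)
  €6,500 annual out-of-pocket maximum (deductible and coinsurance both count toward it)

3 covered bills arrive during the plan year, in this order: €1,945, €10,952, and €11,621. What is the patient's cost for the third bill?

Bill 1, €1,945: entire amount goes to the deductible. Patient owes €1,945 (running OOP €1,945).
Bill 2, €10,952: €1,212 finishes the deductible; €9,740 goes to coinsurance; coinsurance €9,740 × 20% = €1,948. Cost to patient: €3,160. OOP to date €5,105.
Bill 3, €11,621: 20% coinsurance on €11,621 = €2,324.20. OOP would hit €7,429.20 > €6,500, so the cap limits the patient to €6,500 − €5,105 = €1,395.

€1,395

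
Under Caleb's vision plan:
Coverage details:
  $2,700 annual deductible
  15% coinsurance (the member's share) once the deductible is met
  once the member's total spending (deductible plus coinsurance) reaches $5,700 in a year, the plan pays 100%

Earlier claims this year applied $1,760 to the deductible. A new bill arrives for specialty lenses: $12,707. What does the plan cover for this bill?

Deductible still to meet: $2,700 − $1,760 = $940.
The remaining $11,767 (= $12,707 − $940) moves to coinsurance.
Coinsurance: $11,767 × 15% = $1,765.05.
That puts the member's cost at $940 + $1,765.05 = $2,705.05 before any cap.
Total out-of-pocket so far would be $1,760 + $2,705.05 = $4,465.05, below the $5,700 cap — no reduction.
Insurer pays the balance: $12,707 − $2,705.05 = $10,001.95.

$10,001.95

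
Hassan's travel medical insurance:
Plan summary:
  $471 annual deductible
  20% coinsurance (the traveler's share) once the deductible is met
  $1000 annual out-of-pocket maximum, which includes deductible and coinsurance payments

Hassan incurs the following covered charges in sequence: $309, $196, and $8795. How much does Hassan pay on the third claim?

$522.20

#1 ($309): all of it applies to the deductible. Cost to traveler: $309. OOP to date $309.
#2 ($196): $162 finishes the deductible; $34 goes to coinsurance; 20% of $34 = $6.80. Traveler owes $168.80 (running OOP $477.80).
#3 ($8795): deductible already satisfied, so traveler's share is 20% × $8795 = $1759. Adding that to $477.80 gives $2236.80, past the $1000 cap; traveler pays only $1000 − $477.80 = $522.20.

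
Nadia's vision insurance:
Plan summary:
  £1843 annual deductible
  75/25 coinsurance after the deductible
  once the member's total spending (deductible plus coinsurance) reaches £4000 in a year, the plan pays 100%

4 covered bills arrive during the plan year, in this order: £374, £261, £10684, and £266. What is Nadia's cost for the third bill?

Claim 1 (£374): fully absorbed by the deductible. Member owes £374 (running OOP £374).
Claim 2 (£261): entire amount goes to the deductible. Cost to member: £261. OOP to date £635.
Claim 3 (£10684): deductible takes £1208, £9476 remains; coinsurance £9476 × 25% = £2369. Claim cost before the cap: £1208 + £2369 = £3577. That would push OOP to £4212, over the £4000 cap, so member pays £4000 − £635 = £3365.

£3365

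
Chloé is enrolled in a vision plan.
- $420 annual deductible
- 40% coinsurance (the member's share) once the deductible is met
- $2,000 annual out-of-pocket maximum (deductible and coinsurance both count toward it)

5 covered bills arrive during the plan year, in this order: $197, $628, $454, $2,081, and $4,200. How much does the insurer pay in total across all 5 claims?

$5,560

Claim 1 ($197): fully absorbed by the deductible. Cost to member: $197. OOP to date $197. Plan pays $197 − $197 = $0.
Claim 2 ($628): $223 to deductible, leaving $405; member's 40% is $162. Member pays $385; OOP now $582. Insurer: $628 − $385 = $243.
Claim 3 ($454): deductible already satisfied, so member's share is 40% × $454 = $181.60. Member pays $181.60; OOP now $763.60. Plan pays $454 − $181.60 = $272.40.
Claim 4 ($2,081): deductible already satisfied, so member's share is 40% × $2,081 = $832.40. Member pays $832.40; OOP now $1,596. Insurer: $2,081 − $832.40 = $1,248.60.
Claim 5 ($4,200): deductible already satisfied, so member's share is 40% × $4,200 = $1,680. OOP would hit $3,276 > $2,000, so the cap limits the member to $2,000 − $1,596 = $404. Plan pays $4,200 − $404 = $3,796.
Insurer total: $0 + $243 + $272.40 + $1,248.60 + $3,796 = $5,560.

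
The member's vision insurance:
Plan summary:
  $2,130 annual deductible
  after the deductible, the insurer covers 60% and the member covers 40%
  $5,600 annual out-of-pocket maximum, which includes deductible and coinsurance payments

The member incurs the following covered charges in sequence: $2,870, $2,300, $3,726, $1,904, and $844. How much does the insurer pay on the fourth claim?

Bill 1, $2,870: $2,130 to deductible, leaving $740; coinsurance $740 × 40% = $296. Member owes $2,426 (running OOP $2,426). Insurer: $2,870 − $2,426 = $444.
Bill 2, $2,300: deductible already satisfied, so member's share is 40% × $2,300 = $920. Member owes $920 (running OOP $3,346). Insurer: $2,300 − $920 = $1,380.
Bill 3, $3,726: deductible met; 40% of $3,726 = $1,490.40. Member owes $1,490.40 (running OOP $4,836.40). Plan pays $3,726 − $1,490.40 = $2,235.60.
Bill 4, $1,904: deductible already satisfied, so member's share is 40% × $1,904 = $761.60. Member owes $761.60 (running OOP $5,598). Plan pays $1,904 − $761.60 = $1,142.40.

$1,142.40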